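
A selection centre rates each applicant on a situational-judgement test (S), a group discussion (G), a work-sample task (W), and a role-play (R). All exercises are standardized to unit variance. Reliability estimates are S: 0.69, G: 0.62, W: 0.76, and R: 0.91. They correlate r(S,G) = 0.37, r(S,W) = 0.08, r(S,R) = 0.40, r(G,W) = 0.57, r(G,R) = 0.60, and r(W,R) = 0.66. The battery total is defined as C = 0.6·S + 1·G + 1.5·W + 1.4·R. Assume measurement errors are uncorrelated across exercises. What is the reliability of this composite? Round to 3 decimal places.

0.907

Var(C) = 0.6² + 1 + 1.5² + 1.4² + 2·[0.6·0.37 + 0.9·0.08 + 0.84·0.40 + 1.5·0.57 + 1.4·0.60 + 2.1·0.66] = 5.57 + 7.422 = 12.992.
With uncorrelated errors the cross-covariances are all true-score covariance, so they carry over unchanged; only the diagonal terms shrink to ρᵢσᵢ².
True-score variance = [0.6²·0.69 + 0.62 + 1.5²·0.76 + 1.4²·0.91] + 7.422 = 4.362 + 7.422 = 11.784.
Reliability = 11.784 / 12.992 = 0.907.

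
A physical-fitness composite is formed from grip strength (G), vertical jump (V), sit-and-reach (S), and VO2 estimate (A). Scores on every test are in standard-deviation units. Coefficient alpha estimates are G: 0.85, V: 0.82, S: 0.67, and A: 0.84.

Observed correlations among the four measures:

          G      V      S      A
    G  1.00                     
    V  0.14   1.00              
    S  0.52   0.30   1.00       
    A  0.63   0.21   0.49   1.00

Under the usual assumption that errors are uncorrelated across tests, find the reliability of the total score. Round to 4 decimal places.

Var(G+V+S+A) = 4 + 2·[0.14 + 0.52 + 0.63 + 0.30 + 0.21 + 0.49] = 4 + 4.58 = 8.58.
Because errors are independent across components, Cov(Tᵢ,Tⱼ) = Cov(Xᵢ,Xⱼ); the off-diagonal part of the true-score variance is the same as above.
True-score variance = [0.85 + 0.82 + 0.67 + 0.84] + 4.58 = 3.18 + 4.58 = 7.76.
Reliability = 7.76 / 8.58 = 0.9044.

0.9044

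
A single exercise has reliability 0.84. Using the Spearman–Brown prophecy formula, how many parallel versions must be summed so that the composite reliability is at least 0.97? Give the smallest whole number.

7

k ≥ ρ*(1−ρ₁)/(ρ₁(1−ρ*)) = 0.97·0.16 / (0.84·0.03) = 6.159.
Smallest integer k = 7.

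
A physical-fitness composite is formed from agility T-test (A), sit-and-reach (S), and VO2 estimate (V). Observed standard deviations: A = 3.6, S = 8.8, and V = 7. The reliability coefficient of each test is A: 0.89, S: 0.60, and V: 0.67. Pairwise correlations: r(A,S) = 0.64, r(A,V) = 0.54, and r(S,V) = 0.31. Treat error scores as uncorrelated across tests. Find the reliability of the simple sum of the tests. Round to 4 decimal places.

Var(A+S+V) = 3.6² + 8.8² + 7² + 2·[3.6·8.8·0.64 + 3.6·7·0.54 + 8.8·7·0.31] = 139.4 + 105.958 = 245.358.
Because errors are independent across components, Cov(Tᵢ,Tⱼ) = Cov(Xᵢ,Xⱼ); the off-diagonal part of the true-score variance is the same as above.
True-score variance = [3.6²·0.89 + 8.8²·0.60 + 7²·0.67] + 105.958 = 90.8284 + 105.958 = 196.787.
Reliability = 196.787 / 245.358 = 0.8020.

0.8020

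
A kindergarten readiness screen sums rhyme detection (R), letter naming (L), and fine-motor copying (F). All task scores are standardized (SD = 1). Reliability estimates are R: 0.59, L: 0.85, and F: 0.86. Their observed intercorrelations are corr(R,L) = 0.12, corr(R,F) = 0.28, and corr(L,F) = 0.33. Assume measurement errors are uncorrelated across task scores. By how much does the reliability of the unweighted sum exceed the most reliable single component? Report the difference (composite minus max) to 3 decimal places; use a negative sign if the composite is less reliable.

-0.017

Var(sum) = 3 + 1.46 = 4.46; true-score variance = 2.3 + 1.46 = 3.76; composite reliability = 0.8430.
Max component reliability = 0.8600.
Difference = 0.8430 − 0.8600 = -0.017.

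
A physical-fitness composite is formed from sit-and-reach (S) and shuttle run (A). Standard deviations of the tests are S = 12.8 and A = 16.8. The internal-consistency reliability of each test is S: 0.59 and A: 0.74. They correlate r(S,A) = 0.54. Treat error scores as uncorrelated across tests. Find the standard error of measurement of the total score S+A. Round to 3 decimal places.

11.856

Var(total) = 446.08 + 232.243 = 678.323.
True-score variance = 305.523 + 232.243 = 537.766, so reliability = 0.7928.
Error variance = 678.323 − 537.766 = 140.557; SEM = √140.557 = 11.856.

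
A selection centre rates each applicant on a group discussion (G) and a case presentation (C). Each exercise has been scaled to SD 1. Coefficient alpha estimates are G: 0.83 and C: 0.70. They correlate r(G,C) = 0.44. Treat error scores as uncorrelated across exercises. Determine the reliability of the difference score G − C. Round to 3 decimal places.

0.580

Var(G−C) = 1 + 1 − 2·0.44 = 2 − 0.88 = 1.12.
Under uncorrelated errors the observed covariances equal the true-score covariances, so only the own-variance terms attenuate.
True-score variance = [0.83 + 0.70] − 0.88 = 1.53 − 0.88 = 0.65.
Reliability = 0.65 / 1.12 = 0.580.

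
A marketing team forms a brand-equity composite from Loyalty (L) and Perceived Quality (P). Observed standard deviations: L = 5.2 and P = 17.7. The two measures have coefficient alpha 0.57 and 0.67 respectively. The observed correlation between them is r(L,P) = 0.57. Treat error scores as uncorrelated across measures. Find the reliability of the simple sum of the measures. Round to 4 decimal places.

Var(L+P) = 5.2² + 17.7² + 2·[5.2·17.7·0.57] = 340.33 + 104.926 = 445.256.
Under uncorrelated errors the observed covariances equal the true-score covariances, so only the own-variance terms attenuate.
True-score variance = [5.2²·0.57 + 17.7²·0.67] + 104.926 = 225.317 + 104.926 = 330.243.
Reliability = 330.243 / 445.256 = 0.7417.

0.7417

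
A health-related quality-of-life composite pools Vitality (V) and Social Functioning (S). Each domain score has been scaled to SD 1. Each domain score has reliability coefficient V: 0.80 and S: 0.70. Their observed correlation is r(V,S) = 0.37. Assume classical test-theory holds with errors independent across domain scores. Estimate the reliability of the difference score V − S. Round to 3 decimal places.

Var(V−S) = 1 + 1 − 2·0.37 = 2 − 0.74 = 1.26.
Under uncorrelated errors the observed covariances equal the true-score covariances, so only the own-variance terms attenuate.
True-score variance = [0.80 + 0.70] − 0.74 = 1.5 − 0.74 = 0.76.
Reliability = 0.76 / 1.26 = 0.603.

0.603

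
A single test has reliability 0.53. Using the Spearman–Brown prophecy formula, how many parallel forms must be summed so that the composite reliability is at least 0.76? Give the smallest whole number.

3

k ≥ ρ*(1−ρ₁)/(ρ₁(1−ρ*)) = 0.76·0.47 / (0.53·0.24) = 2.808.
Smallest integer k = 3.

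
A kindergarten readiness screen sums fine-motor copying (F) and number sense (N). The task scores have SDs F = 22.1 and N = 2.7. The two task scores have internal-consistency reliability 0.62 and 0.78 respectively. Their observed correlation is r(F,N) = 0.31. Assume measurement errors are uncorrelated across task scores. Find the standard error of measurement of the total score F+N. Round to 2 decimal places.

Var(total) = 495.7 + 36.9954 = 532.695.
True-score variance = 308.5 + 36.9954 = 345.496, so reliability = 0.6486.
Error variance = 532.695 − 345.496 = 187.2; SEM = √187.2 = 13.68.

13.68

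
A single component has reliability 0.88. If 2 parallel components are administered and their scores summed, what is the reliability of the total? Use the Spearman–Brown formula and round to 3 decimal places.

ρ_k = kρ / (1 + (k−1)ρ) = 2·0.88 / (1 + 1·0.88) = 1.760 / 1.880 = 0.936.

0.936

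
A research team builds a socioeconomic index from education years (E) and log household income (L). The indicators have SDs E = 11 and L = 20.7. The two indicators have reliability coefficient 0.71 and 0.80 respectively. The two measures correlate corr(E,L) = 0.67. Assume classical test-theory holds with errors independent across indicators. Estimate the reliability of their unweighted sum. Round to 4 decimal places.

0.8587

Var(E+L) = 11² + 20.7² + 2·[11·20.7·0.67] = 549.49 + 305.118 = 854.608.
Because errors are independent across components, Cov(Tᵢ,Tⱼ) = Cov(Xᵢ,Xⱼ); the off-diagonal part of the true-score variance is the same as above.
True-score variance = [11²·0.71 + 20.7²·0.80] + 305.118 = 428.702 + 305.118 = 733.82.
Reliability = 733.82 / 854.608 = 0.8587.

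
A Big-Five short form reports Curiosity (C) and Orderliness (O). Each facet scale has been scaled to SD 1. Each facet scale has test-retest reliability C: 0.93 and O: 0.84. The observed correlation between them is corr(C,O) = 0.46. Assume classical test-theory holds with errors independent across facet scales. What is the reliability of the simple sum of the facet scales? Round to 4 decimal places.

0.9212

Var(C+O) = 2 + 2·[0.46] = 2 + 0.92 = 2.92.
Under uncorrelated errors the observed covariances equal the true-score covariances, so only the own-variance terms attenuate.
True-score variance = [0.93 + 0.84] + 0.92 = 1.77 + 0.92 = 2.69.
Reliability = 2.69 / 2.92 = 0.9212.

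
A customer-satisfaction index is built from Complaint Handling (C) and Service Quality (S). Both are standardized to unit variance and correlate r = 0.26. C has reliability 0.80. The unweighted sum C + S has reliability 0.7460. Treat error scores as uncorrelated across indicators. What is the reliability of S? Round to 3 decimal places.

Var(C+S) = 2 + 2·0.26 = 2.520.
True-score variance = ρ_C + ρ_S + 2·0.26, so 0.7460 = (0.80 + ρ_S + 0.52) / 2.520.
ρ_S = 0.7460·2.520 − 0.80 − 0.52 = 0.560.

0.560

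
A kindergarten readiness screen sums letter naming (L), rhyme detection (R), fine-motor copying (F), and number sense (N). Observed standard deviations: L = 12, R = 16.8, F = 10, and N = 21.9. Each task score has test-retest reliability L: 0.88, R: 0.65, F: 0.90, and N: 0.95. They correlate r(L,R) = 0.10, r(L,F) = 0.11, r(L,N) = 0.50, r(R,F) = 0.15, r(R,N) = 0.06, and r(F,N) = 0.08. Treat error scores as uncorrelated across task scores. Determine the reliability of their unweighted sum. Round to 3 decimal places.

0.898

Var(L+R+F+N) = 12² + 16.8² + 10² + 21.9² + 2·[12·16.8·0.10 + 12·10·0.11 + 12·21.9·0.50 + 16.8·10·0.15 + 16.8·21.9·0.06 + 10·21.9·0.08] = 1005.85 + 459.11 = 1464.96.
With uncorrelated errors the cross-covariances are all true-score covariance, so they carry over unchanged; only the diagonal terms shrink to ρᵢσᵢ².
True-score variance = [12²·0.88 + 16.8²·0.65 + 10²·0.90 + 21.9²·0.95] + 459.11 = 855.805 + 459.11 = 1314.92.
Reliability = 1314.92 / 1464.96 = 0.898.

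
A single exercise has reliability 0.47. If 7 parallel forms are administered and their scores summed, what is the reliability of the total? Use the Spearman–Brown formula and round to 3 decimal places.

0.861

ρ_k = kρ / (1 + (k−1)ρ) = 7·0.47 / (1 + 6·0.47) = 3.290 / 3.820 = 0.861.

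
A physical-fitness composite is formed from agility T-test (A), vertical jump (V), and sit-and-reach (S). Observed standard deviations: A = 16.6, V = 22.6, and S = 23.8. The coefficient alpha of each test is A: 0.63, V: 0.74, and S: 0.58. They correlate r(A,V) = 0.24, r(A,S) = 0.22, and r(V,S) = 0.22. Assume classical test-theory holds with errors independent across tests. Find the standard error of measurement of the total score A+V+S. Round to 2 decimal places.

21.74

Var(total) = 1352.76 + 590.579 = 1943.34.
True-score variance = 880.1 + 590.579 = 1470.68, so reliability = 0.7568.
Error variance = 1943.34 − 1470.68 = 472.66; SEM = √472.66 = 21.74.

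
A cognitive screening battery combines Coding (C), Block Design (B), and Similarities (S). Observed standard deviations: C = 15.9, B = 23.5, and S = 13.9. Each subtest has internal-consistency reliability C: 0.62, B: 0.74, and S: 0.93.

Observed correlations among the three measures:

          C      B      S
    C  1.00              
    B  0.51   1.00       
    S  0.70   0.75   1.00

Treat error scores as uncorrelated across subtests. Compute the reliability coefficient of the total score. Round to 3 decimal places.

Var(C+B+S) = 15.9² + 23.5² + 13.9² + 2·[15.9·23.5·0.51 + 15.9·13.9·0.70 + 23.5·13.9·0.75] = 998.27 + 1180.51 = 2178.78.
Because errors are independent across components, Cov(Tᵢ,Tⱼ) = Cov(Xᵢ,Xⱼ); the off-diagonal part of the true-score variance is the same as above.
True-score variance = [15.9²·0.62 + 23.5²·0.74 + 13.9²·0.93] + 1180.51 = 745.092 + 1180.51 = 1925.6.
Reliability = 1925.6 / 2178.78 = 0.884.

0.884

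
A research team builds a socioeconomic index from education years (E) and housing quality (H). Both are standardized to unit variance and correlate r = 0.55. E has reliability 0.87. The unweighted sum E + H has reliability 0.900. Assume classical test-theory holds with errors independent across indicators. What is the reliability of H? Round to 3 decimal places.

Var(E+H) = 2 + 2·0.55 = 3.100.
True-score variance = ρ_E + ρ_H + 2·0.55, so 0.900 = (0.87 + ρ_H + 1.10) / 3.100.
ρ_H = 0.900·3.100 − 0.87 − 1.10 = 0.820.

0.820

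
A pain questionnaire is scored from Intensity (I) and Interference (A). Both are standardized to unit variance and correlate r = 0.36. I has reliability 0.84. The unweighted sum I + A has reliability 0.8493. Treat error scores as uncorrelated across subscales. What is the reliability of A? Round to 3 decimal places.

0.750

Var(I+A) = 2 + 2·0.36 = 2.720.
True-score variance = ρ_I + ρ_A + 2·0.36, so 0.8493 = (0.84 + ρ_A + 0.72) / 2.720.
ρ_A = 0.8493·2.720 − 0.84 − 0.72 = 0.750.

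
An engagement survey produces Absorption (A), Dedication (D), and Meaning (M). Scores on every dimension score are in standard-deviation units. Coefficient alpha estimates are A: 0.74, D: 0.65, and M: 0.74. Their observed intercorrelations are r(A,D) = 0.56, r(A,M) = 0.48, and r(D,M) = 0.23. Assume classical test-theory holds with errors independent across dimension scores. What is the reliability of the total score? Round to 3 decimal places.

Var(A+D+M) = 3 + 2·[0.56 + 0.48 + 0.23] = 3 + 2.54 = 5.54.
With uncorrelated errors the cross-covariances are all true-score covariance, so they carry over unchanged; only the diagonal terms shrink to ρᵢσᵢ².
True-score variance = [0.74 + 0.65 + 0.74] + 2.54 = 2.13 + 2.54 = 4.67.
Reliability = 4.67 / 5.54 = 0.843.

0.843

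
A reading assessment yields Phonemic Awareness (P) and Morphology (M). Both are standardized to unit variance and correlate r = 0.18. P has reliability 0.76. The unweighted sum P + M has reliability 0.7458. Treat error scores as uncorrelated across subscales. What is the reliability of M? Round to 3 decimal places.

0.640

Var(P+M) = 2 + 2·0.18 = 2.360.
True-score variance = ρ_P + ρ_M + 2·0.18, so 0.7458 = (0.76 + ρ_M + 0.36) / 2.360.
ρ_M = 0.7458·2.360 − 0.76 − 0.36 = 0.640.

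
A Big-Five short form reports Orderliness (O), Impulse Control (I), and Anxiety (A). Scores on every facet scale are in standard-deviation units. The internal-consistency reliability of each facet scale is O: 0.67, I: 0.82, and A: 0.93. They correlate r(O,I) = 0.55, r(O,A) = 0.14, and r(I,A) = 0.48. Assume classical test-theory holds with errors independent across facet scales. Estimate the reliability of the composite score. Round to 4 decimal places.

Var(O+I+A) = 3 + 2·[0.55 + 0.14 + 0.48] = 3 + 2.34 = 5.34.
With uncorrelated errors the cross-covariances are all true-score covariance, so they carry over unchanged; only the diagonal terms shrink to ρᵢσᵢ².
True-score variance = [0.67 + 0.82 + 0.93] + 2.34 = 2.42 + 2.34 = 4.76.
Reliability = 4.76 / 5.34 = 0.8914.

0.8914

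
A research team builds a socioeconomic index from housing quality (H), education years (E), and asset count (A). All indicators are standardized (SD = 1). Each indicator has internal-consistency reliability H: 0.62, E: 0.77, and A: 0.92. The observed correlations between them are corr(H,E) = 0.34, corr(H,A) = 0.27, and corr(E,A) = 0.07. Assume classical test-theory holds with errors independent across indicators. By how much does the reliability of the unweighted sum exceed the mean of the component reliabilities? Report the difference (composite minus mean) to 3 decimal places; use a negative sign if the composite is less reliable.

Var(sum) = 3 + 1.36 = 4.36; true-score variance = 2.31 + 1.36 = 3.67; composite reliability = 0.8417.
Mean component reliability = 0.7700.
Difference = 0.8417 − 0.7700 = 0.072.

0.072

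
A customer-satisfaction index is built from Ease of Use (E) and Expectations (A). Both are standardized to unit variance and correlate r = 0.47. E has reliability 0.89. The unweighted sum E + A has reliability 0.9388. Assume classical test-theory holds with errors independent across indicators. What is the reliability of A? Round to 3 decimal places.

0.930

Var(E+A) = 2 + 2·0.47 = 2.940.
True-score variance = ρ_E + ρ_A + 2·0.47, so 0.9388 = (0.89 + ρ_A + 0.94) / 2.940.
ρ_A = 0.9388·2.940 − 0.89 − 0.94 = 0.930.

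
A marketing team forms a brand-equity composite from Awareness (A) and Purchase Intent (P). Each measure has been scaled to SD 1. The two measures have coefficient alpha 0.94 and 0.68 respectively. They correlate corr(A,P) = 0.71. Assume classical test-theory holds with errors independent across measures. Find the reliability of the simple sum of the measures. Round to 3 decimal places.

0.889

Var(A+P) = 2 + 2·[0.71] = 2 + 1.42 = 3.42.
With uncorrelated errors the cross-covariances are all true-score covariance, so they carry over unchanged; only the diagonal terms shrink to ρᵢσᵢ².
True-score variance = [0.94 + 0.68] + 1.42 = 1.62 + 1.42 = 3.04.
Reliability = 3.04 / 3.42 = 0.889.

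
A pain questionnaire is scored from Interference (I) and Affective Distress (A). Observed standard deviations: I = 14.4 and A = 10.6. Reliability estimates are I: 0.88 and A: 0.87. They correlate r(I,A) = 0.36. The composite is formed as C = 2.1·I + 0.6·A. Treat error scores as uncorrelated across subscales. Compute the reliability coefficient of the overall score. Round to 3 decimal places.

0.895

Var(C) = 2.1²·14.4² + 0.6²·10.6² + 2·[1.26·14.4·10.6·0.36] = 954.907 + 138.475 = 1093.38.
With uncorrelated errors the cross-covariances are all true-score covariance, so they carry over unchanged; only the diagonal terms shrink to ρᵢσᵢ².
True-score variance = [2.1²·14.4²·0.88 + 0.6²·10.6²·0.87] + 138.475 = 839.914 + 138.475 = 978.389.
Reliability = 978.389 / 1093.38 = 0.895.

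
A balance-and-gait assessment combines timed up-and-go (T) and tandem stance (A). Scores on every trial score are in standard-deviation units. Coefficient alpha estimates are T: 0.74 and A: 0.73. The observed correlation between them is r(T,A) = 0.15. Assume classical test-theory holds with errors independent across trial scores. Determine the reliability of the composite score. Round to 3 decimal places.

Var(T+A) = 2 + 2·[0.15] = 2 + 0.3 = 2.3.
Under uncorrelated errors the observed covariances equal the true-score covariances, so only the own-variance terms attenuate.
True-score variance = [0.74 + 0.73] + 0.3 = 1.47 + 0.3 = 1.77.
Reliability = 1.77 / 2.3 = 0.770.

0.770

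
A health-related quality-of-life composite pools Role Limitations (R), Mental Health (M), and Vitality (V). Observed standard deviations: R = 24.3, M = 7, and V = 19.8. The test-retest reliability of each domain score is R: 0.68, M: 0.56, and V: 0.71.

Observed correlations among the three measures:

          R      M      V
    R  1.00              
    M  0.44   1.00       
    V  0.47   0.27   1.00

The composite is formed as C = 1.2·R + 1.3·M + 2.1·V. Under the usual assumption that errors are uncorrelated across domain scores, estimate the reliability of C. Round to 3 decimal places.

Var(C) = 1.2²·24.3² + 1.3²·7² + 2.1²·19.8² + 2·[1.56·24.3·7·0.44 + 2.52·24.3·19.8·0.47 + 2.73·7·19.8·0.27] = 2662.01 + 1577.56 = 4239.57.
Under uncorrelated errors the observed covariances equal the true-score covariances, so only the own-variance terms attenuate.
True-score variance = [1.2²·24.3²·0.68 + 1.3²·7²·0.56 + 2.1²·19.8²·0.71] + 1577.56 = 1852.1 + 1577.56 = 3429.66.
Reliability = 3429.66 / 4239.57 = 0.809.

0.809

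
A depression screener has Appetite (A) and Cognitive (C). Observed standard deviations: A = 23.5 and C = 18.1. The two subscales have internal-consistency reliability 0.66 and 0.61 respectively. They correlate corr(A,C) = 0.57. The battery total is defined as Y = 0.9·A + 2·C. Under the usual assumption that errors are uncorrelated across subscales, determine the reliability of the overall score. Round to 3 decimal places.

Var(Y) = 0.9²·23.5² + 2²·18.1² + 2·[1.8·23.5·18.1·0.57] = 1757.76 + 872.818 = 2630.58.
Under uncorrelated errors the observed covariances equal the true-score covariances, so only the own-variance terms attenuate.
True-score variance = [0.9²·23.5²·0.66 + 2²·18.1²·0.61] + 872.818 = 1094.6 + 872.818 = 1967.42.
Reliability = 1967.42 / 2630.58 = 0.748.

0.748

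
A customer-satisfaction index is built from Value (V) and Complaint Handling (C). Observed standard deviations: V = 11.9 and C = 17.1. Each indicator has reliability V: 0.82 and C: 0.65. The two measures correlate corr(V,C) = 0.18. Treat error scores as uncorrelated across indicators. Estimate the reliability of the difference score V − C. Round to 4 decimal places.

Var(V−C) = 11.9² + 17.1² − 2·11.9·17.1·0.18 = 434.02 − 73.2564 = 360.764.
With uncorrelated errors the cross-covariances are all true-score covariance, so they carry over unchanged; only the diagonal terms shrink to ρᵢσᵢ².
True-score variance = [11.9²·0.82 + 17.1²·0.65] − 73.2564 = 306.187 − 73.2564 = 232.93.
Reliability = 232.93 / 360.764 = 0.6457.

0.6457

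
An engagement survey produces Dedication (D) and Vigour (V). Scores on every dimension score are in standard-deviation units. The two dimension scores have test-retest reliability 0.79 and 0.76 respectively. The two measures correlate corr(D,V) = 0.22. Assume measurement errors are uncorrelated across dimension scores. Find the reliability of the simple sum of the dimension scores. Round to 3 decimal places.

0.816

Var(D+V) = 2 + 2·[0.22] = 2 + 0.44 = 2.44.
With uncorrelated errors the cross-covariances are all true-score covariance, so they carry over unchanged; only the diagonal terms shrink to ρᵢσᵢ².
True-score variance = [0.79 + 0.76] + 0.44 = 1.55 + 0.44 = 1.99.
Reliability = 1.99 / 2.44 = 0.816.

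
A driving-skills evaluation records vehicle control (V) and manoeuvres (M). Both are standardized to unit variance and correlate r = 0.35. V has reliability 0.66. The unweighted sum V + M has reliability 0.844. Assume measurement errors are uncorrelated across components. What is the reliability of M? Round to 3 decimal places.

0.919

Var(V+M) = 2 + 2·0.35 = 2.700.
True-score variance = ρ_V + ρ_M + 2·0.35, so 0.844 = (0.66 + ρ_M + 0.70) / 2.700.
ρ_M = 0.844·2.700 − 0.66 − 0.70 = 0.919.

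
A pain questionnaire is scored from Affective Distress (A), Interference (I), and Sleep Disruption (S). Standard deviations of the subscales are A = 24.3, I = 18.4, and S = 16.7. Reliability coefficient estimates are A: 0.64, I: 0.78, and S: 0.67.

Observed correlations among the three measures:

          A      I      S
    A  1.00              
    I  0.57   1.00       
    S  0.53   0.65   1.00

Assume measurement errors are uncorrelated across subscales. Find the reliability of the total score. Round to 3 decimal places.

Var(A+I+S) = 24.3² + 18.4² + 16.7² + 2·[24.3·18.4·0.57 + 24.3·16.7·0.53 + 18.4·16.7·0.65] = 1207.94 + 1339.34 = 2547.28.
With uncorrelated errors the cross-covariances are all true-score covariance, so they carry over unchanged; only the diagonal terms shrink to ρᵢσᵢ².
True-score variance = [24.3²·0.64 + 18.4²·0.78 + 16.7²·0.67] + 1339.34 = 828.847 + 1339.34 = 2168.19.
Reliability = 2168.19 / 2547.28 = 0.851.

0.851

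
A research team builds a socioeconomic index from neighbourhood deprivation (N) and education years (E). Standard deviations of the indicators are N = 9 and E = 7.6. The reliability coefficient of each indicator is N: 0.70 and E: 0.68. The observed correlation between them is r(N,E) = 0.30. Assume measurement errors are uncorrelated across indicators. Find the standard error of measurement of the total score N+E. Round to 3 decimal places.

6.541

Var(total) = 138.76 + 41.04 = 179.8.
True-score variance = 95.9768 + 41.04 = 137.017, so reliability = 0.7621.
Error variance = 179.8 − 137.017 = 42.7832; SEM = √42.7832 = 6.541.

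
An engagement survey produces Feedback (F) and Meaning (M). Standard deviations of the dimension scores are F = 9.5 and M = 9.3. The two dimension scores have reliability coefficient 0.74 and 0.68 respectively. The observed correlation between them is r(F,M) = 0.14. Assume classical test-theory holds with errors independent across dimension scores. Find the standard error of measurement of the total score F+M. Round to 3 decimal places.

Var(total) = 176.74 + 24.738 = 201.478.
True-score variance = 125.598 + 24.738 = 150.336, so reliability = 0.7462.
Error variance = 201.478 − 150.336 = 51.1418; SEM = √51.1418 = 7.151.

7.151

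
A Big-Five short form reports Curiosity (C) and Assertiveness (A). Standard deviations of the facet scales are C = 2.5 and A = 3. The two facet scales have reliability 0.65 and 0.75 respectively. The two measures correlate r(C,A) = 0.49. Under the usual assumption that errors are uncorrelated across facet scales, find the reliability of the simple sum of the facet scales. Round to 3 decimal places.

0.804

Var(C+A) = 2.5² + 3² + 2·[2.5·3·0.49] = 15.25 + 7.35 = 22.6.
With uncorrelated errors the cross-covariances are all true-score covariance, so they carry over unchanged; only the diagonal terms shrink to ρᵢσᵢ².
True-score variance = [2.5²·0.65 + 3²·0.75] + 7.35 = 10.8125 + 7.35 = 18.1625.
Reliability = 18.1625 / 22.6 = 0.804.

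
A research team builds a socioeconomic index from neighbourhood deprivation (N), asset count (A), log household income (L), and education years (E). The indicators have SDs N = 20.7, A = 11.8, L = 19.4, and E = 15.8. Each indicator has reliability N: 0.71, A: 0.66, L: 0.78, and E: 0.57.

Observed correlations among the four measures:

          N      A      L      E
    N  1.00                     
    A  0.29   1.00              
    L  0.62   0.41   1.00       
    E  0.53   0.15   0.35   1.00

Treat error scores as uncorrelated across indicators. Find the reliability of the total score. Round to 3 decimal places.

0.863

Var(N+A+L+E) = 20.7² + 11.8² + 19.4² + 15.8² + 2·[20.7·11.8·0.29 + 20.7·19.4·0.62 + 20.7·15.8·0.53 + 11.8·19.4·0.41 + 11.8·15.8·0.15 + 19.4·15.8·0.35] = 1193.73 + 1444.52 = 2638.25.
With uncorrelated errors the cross-covariances are all true-score covariance, so they carry over unchanged; only the diagonal terms shrink to ρᵢσᵢ².
True-score variance = [20.7²·0.71 + 11.8²·0.66 + 19.4²·0.78 + 15.8²·0.57] + 1444.52 = 831.982 + 1444.52 = 2276.51.
Reliability = 2276.51 / 2638.25 = 0.863.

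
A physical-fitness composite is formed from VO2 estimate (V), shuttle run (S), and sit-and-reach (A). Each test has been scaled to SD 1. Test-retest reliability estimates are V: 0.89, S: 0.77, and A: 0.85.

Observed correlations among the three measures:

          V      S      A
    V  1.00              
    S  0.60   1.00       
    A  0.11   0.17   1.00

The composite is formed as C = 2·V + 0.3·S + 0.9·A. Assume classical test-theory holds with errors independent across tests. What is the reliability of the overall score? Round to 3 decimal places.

0.905

Var(C) = 2² + 0.3² + 0.9² + 2·[0.6·0.60 + 1.8·0.11 + 0.27·0.17] = 4.9 + 1.2078 = 6.1078.
Because errors are independent across components, Cov(Tᵢ,Tⱼ) = Cov(Xᵢ,Xⱼ); the off-diagonal part of the true-score variance is the same as above.
True-score variance = [2²·0.89 + 0.3²·0.77 + 0.9²·0.85] + 1.2078 = 4.3178 + 1.2078 = 5.5256.
Reliability = 5.5256 / 6.1078 = 0.905.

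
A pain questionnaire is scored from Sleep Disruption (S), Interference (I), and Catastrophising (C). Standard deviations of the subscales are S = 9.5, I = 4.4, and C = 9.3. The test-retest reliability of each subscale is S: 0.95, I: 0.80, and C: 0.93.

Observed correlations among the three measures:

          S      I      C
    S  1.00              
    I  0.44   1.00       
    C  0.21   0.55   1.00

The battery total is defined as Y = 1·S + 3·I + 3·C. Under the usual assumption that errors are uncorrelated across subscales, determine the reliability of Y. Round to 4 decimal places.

0.9438

Var(Y) = 9.5² + 3²·4.4² + 3²·9.3² + 2·[3·9.5·4.4·0.44 + 3·9.5·9.3·0.21 + 9·4.4·9.3·0.55] = 1042.9 + 626.781 = 1669.68.
With uncorrelated errors the cross-covariances are all true-score covariance, so they carry over unchanged; only the diagonal terms shrink to ρᵢσᵢ².
True-score variance = [9.5²·0.95 + 3²·4.4²·0.80 + 3²·9.3²·0.93] + 626.781 = 949.051 + 626.781 = 1575.83.
Reliability = 1575.83 / 1669.68 = 0.9438.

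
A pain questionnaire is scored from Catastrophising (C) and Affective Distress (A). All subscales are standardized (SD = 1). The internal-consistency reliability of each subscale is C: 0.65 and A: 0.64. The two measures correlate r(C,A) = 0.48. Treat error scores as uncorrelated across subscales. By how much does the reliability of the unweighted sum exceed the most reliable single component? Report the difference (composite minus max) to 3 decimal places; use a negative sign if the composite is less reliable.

0.110

Var(sum) = 2 + 0.96 = 2.96; true-score variance = 1.29 + 0.96 = 2.25; composite reliability = 0.7601.
Max component reliability = 0.6500.
Difference = 0.7601 − 0.6500 = 0.110.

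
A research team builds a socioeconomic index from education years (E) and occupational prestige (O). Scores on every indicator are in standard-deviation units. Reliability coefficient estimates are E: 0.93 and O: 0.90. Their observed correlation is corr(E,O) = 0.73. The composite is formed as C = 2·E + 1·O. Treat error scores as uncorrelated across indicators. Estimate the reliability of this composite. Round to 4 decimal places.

0.9520

Var(C) = 2² + 1 + 2·[2·0.73] = 5 + 2.92 = 7.92.
Because errors are independent across components, Cov(Tᵢ,Tⱼ) = Cov(Xᵢ,Xⱼ); the off-diagonal part of the true-score variance is the same as above.
True-score variance = [2²·0.93 + 0.90] + 2.92 = 4.62 + 2.92 = 7.54.
Reliability = 7.54 / 7.92 = 0.9520.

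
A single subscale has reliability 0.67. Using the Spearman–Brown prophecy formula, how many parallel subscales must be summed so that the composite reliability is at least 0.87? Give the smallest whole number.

4

k ≥ ρ*(1−ρ₁)/(ρ₁(1−ρ*)) = 0.87·0.33 / (0.67·0.13) = 3.296.
Smallest integer k = 4.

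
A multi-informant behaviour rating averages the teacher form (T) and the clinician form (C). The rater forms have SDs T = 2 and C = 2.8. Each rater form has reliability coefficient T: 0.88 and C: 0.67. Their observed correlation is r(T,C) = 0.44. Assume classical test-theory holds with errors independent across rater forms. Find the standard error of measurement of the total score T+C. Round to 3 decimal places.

Var(total) = 11.84 + 4.928 = 16.768.
True-score variance = 8.7728 + 4.928 = 13.7008, so reliability = 0.8171.
Error variance = 16.768 − 13.7008 = 3.0672; SEM = √3.0672 = 1.751.

1.751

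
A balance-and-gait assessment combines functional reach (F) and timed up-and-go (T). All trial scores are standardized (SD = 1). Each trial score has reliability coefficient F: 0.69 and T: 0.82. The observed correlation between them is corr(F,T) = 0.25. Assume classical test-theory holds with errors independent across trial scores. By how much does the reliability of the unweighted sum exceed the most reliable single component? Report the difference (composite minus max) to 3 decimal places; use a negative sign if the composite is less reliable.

Var(sum) = 2 + 0.5 = 2.5; true-score variance = 1.51 + 0.5 = 2.01; composite reliability = 0.8040.
Max component reliability = 0.8200.
Difference = 0.8040 − 0.8200 = -0.016.

-0.016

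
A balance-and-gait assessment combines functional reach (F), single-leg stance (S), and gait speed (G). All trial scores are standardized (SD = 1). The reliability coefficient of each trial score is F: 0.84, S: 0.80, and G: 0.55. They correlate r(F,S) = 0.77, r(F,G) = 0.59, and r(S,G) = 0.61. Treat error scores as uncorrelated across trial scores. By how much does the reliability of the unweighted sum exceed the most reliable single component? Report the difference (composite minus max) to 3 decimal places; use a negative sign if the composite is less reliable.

Var(sum) = 3 + 3.94 = 6.94; true-score variance = 2.19 + 3.94 = 6.13; composite reliability = 0.8833.
Max component reliability = 0.8400.
Difference = 0.8833 − 0.8400 = 0.043.

0.043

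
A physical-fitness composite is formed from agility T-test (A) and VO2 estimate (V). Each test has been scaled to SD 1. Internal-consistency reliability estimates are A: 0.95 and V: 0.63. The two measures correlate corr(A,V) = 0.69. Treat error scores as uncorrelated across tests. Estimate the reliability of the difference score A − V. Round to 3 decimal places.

0.323

Var(A−V) = 1 + 1 − 2·0.69 = 2 − 1.38 = 0.62.
With uncorrelated errors the cross-covariances are all true-score covariance, so they carry over unchanged; only the diagonal terms shrink to ρᵢσᵢ².
True-score variance = [0.95 + 0.63] − 1.38 = 1.58 − 1.38 = 0.2.
Reliability = 0.2 / 0.62 = 0.323.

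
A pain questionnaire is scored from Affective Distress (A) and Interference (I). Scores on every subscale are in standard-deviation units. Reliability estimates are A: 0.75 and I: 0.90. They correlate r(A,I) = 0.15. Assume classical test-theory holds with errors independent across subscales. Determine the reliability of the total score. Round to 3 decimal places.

Var(A+I) = 2 + 2·[0.15] = 2 + 0.3 = 2.3.
Under uncorrelated errors the observed covariances equal the true-score covariances, so only the own-variance terms attenuate.
True-score variance = [0.75 + 0.90] + 0.3 = 1.65 + 0.3 = 1.95.
Reliability = 1.95 / 2.3 = 0.848.

0.848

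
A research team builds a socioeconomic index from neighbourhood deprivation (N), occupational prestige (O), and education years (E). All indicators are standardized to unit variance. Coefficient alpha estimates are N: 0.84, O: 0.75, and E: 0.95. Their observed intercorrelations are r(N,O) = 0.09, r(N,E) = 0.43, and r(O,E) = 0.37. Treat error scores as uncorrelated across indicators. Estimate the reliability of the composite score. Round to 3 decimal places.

Var(N+O+E) = 3 + 2·[0.09 + 0.43 + 0.37] = 3 + 1.78 = 4.78.
Because errors are independent across components, Cov(Tᵢ,Tⱼ) = Cov(Xᵢ,Xⱼ); the off-diagonal part of the true-score variance is the same as above.
True-score variance = [0.84 + 0.75 + 0.95] + 1.78 = 2.54 + 1.78 = 4.32.
Reliability = 4.32 / 4.78 = 0.904.

0.904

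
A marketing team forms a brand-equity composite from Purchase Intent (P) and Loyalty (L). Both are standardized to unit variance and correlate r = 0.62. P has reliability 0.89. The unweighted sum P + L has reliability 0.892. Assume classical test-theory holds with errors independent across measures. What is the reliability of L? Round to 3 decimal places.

0.760

Var(P+L) = 2 + 2·0.62 = 3.240.
True-score variance = ρ_P + ρ_L + 2·0.62, so 0.892 = (0.89 + ρ_L + 1.24) / 3.240.
ρ_L = 0.892·3.240 − 0.89 − 1.24 = 0.760.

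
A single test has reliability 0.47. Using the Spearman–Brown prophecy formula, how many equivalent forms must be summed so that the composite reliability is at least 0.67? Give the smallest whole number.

3

k ≥ ρ*(1−ρ₁)/(ρ₁(1−ρ*)) = 0.67·0.53 / (0.47·0.33) = 2.289.
Smallest integer k = 3.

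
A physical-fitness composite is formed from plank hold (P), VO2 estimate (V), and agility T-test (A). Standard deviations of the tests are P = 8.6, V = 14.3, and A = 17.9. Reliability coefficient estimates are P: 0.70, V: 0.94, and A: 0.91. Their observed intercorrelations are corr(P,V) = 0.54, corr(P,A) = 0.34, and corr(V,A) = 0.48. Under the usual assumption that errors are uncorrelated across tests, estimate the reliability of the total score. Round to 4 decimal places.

Var(P+V+A) = 8.6² + 14.3² + 17.9² + 2·[8.6·14.3·0.54 + 8.6·17.9·0.34 + 14.3·17.9·0.48] = 598.86 + 483.229 = 1082.09.
With uncorrelated errors the cross-covariances are all true-score covariance, so they carry over unchanged; only the diagonal terms shrink to ρᵢσᵢ².
True-score variance = [8.6²·0.70 + 14.3²·0.94 + 17.9²·0.91] + 483.229 = 535.566 + 483.229 = 1018.79.
Reliability = 1018.79 / 1082.09 = 0.9415.

0.9415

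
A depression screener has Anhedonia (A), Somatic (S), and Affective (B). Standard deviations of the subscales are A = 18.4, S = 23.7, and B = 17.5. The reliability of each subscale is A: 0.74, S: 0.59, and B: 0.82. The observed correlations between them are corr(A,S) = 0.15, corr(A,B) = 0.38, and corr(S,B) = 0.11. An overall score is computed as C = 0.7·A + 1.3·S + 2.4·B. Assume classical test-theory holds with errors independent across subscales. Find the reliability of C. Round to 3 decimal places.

Var(C) = 0.7²·18.4² + 1.3²·23.7² + 2.4²·17.5² + 2·[0.91·18.4·23.7·0.15 + 1.68·18.4·17.5·0.38 + 3.12·23.7·17.5·0.11] = 2879.15 + 814.864 = 3694.01.
Because errors are independent across components, Cov(Tᵢ,Tⱼ) = Cov(Xᵢ,Xⱼ); the off-diagonal part of the true-score variance is the same as above.
True-score variance = [0.7²·18.4²·0.74 + 1.3²·23.7²·0.59 + 2.4²·17.5²·0.82] + 814.864 = 2129.3 + 814.864 = 2944.17.
Reliability = 2944.17 / 3694.01 = 0.797.

0.797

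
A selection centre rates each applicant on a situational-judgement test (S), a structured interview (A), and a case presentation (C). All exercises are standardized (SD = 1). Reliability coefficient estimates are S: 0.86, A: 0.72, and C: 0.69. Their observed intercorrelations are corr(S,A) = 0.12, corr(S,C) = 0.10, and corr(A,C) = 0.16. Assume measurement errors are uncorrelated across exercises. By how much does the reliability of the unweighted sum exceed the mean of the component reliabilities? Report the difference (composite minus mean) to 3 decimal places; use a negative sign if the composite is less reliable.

Var(sum) = 3 + 0.76 = 3.76; true-score variance = 2.27 + 0.76 = 3.03; composite reliability = 0.8059.
Mean component reliability = 0.7567.
Difference = 0.8059 − 0.7567 = 0.049.

0.049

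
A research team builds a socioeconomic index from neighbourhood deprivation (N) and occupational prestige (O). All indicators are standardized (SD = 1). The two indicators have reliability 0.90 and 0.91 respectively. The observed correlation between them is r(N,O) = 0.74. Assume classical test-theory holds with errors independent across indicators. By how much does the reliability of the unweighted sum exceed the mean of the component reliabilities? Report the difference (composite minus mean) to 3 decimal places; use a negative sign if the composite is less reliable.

Var(sum) = 2 + 1.48 = 3.48; true-score variance = 1.81 + 1.48 = 3.29; composite reliability = 0.9454.
Mean component reliability = 0.9050.
Difference = 0.9454 − 0.9050 = 0.040.

0.040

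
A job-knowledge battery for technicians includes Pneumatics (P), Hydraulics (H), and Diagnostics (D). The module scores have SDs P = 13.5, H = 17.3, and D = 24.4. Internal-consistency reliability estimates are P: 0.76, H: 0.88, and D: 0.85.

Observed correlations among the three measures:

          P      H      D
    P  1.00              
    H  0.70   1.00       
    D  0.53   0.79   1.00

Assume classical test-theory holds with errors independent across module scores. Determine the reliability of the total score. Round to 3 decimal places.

Var(P+H+D) = 13.5² + 17.3² + 24.4² + 2·[13.5·17.3·0.70 + 13.5·24.4·0.53 + 17.3·24.4·0.79] = 1076.9 + 1343.08 = 2419.98.
Under uncorrelated errors the observed covariances equal the true-score covariances, so only the own-variance terms attenuate.
True-score variance = [13.5²·0.76 + 17.3²·0.88 + 24.4²·0.85] + 1343.08 = 907.941 + 1343.08 = 2251.02.
Reliability = 2251.02 / 2419.98 = 0.930.

0.930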